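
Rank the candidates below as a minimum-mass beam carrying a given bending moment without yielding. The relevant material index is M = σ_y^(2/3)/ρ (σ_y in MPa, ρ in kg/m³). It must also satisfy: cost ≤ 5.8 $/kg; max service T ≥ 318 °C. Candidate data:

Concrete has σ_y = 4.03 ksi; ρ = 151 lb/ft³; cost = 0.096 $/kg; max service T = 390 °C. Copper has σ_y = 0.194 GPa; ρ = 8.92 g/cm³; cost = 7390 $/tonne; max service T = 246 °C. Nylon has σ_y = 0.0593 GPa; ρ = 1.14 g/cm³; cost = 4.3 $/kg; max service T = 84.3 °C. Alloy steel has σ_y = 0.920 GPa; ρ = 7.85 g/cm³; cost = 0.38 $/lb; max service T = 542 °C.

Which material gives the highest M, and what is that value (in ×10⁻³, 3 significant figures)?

alloy steel, M = 12.1×10⁻³

Screen on constraints: cost ≤ 5.8 $/kg; max service T ≥ 318 °C. Survivors: concrete, alloy steel.
Convert each candidate to consistent units, then evaluate M:
  concrete: σ_y = 27.79 MPa, ρ = 2419 kg/m³
  alloy steel: σ_y = 920.0 MPa, ρ = 7850 kg/m³
  alloy steel: M = 12.1×10⁻³
  concrete: M = 3.79×10⁻³
Highest index: alloy steel.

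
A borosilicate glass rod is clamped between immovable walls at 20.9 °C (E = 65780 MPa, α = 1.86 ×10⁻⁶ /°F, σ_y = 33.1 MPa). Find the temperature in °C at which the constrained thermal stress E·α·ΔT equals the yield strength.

E = 65780 MPa = 65.78 GPa.
α = 1.86×10⁻⁶/°F × 9/5 = 3.35×10⁻⁶/K.
E·α·ΔT = 33.10 MPa ⇒ ΔT = 33.10 / (65.78×10³ × 3.35×10⁻⁶) = 150.3 K.
T = 20.9 + 150.3 = 171.2 °C.

171 °C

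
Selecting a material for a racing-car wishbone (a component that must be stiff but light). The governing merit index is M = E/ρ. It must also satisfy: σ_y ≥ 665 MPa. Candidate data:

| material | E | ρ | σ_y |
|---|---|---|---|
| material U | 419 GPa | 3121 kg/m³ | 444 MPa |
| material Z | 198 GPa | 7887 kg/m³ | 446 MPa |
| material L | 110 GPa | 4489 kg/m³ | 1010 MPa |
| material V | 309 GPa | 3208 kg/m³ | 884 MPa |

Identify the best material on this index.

Screen on constraints: σ_y ≥ 665 MPa. Survivors: material L, material V.
Per-candidate index values:
  material V: M = 96.3 MN·m/kg
  material L: M = 24.5 MN·m/kg
Material V has the largest M.

material V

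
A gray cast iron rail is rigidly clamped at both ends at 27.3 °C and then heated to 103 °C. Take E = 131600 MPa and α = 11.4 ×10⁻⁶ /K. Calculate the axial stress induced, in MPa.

E = 131600 MPa = 131.6 GPa.
ΔT = 75.70 K. Constrained thermal stress σ = E·α·ΔT = 131.6×10³ MPa × 11.4×10⁻⁶ × 75.70 = 114 MPa (compressive).

114 MPa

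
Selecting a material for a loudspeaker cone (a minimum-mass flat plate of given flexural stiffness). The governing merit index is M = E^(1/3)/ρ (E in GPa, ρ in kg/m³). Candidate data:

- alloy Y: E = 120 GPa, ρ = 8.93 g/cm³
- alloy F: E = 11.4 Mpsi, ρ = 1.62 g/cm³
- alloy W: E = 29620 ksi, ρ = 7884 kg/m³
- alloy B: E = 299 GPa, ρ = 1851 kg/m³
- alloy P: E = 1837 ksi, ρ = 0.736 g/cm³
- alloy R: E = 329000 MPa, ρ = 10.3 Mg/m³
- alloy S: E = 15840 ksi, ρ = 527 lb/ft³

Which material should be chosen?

In SI units:
  alloy Y: E = 120.0 GPa, ρ = 8930 kg/m³
  alloy F: E = 78.60 GPa, ρ = 1620 kg/m³
  alloy W: E = 204.2 GPa, ρ = 7884 kg/m³
  alloy B: E = 299.0 GPa, ρ = 1851 kg/m³
  alloy P: E = 12.67 GPa, ρ = 736.0 kg/m³
  alloy R: E = 329.0 GPa, ρ = 10300 kg/m³
  alloy S: E = 109.2 GPa, ρ = 8442 kg/m³
  alloy B: M = 3.61×10⁻³
  alloy P: M = 3.17×10⁻³
  alloy F: M = 2.64×10⁻³
  alloy W: M = 0.747×10⁻³
  alloy R: M = 0.670×10⁻³
  alloy S: M = 0.566×10⁻³
  alloy Y: M = 0.552×10⁻³
Alloy B has the largest M.

alloy B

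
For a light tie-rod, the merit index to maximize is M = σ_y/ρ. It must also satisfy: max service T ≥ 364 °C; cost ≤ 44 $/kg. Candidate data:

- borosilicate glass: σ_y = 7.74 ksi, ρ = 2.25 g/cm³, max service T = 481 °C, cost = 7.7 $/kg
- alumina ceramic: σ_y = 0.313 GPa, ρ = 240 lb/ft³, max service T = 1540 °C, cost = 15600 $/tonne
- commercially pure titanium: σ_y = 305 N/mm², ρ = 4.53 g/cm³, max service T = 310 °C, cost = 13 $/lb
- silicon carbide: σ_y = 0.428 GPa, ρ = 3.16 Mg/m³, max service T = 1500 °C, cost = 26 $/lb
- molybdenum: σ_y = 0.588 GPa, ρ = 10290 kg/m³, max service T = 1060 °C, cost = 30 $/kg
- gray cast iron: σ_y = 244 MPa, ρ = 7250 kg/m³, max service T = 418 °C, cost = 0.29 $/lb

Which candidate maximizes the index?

alumina ceramic

Screen on constraints: max service T ≥ 364 °C; cost ≤ 44 $/kg. Survivors: borosilicate glass, alumina ceramic, molybdenum, gray cast iron.
Normalizing units and computing the index:
  borosilicate glass: σ_y = 53.37 MPa, ρ = 2250 kg/m³
  alumina ceramic: σ_y = 313.0 MPa, ρ = 3844 kg/m³
  molybdenum: σ_y = 588.0 MPa, ρ = 10290 kg/m³
  gray cast iron: σ_y = 244.0 MPa, ρ = 7250 kg/m³
  alumina ceramic: M = 81.4 kN·m/kg
  molybdenum: M = 57.1 kN·m/kg
  gray cast iron: M = 33.7 kN·m/kg
  borosilicate glass: M = 23.7 kN·m/kg
Alumina ceramic ranks first.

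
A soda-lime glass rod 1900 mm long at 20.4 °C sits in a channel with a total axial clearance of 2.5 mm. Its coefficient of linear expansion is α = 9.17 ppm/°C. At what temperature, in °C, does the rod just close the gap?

164 °C

α·L₀·ΔT = 2.5 mm ⇒ ΔT = 2.5 / (9.17×10⁻⁶ × 1900.0) = 143.5 K.
T = 20.4 + 143.5 = 163.9 °C.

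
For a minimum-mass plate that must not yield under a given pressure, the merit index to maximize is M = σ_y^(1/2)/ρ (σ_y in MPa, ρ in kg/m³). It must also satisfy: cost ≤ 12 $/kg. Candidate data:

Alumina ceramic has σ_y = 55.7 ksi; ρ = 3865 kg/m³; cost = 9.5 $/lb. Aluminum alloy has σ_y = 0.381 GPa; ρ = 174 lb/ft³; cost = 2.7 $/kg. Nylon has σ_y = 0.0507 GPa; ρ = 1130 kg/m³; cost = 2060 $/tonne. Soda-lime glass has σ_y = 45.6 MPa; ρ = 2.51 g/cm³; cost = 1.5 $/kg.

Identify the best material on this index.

Screen on constraints: cost ≤ 12 $/kg. Survivors: aluminum alloy, nylon, soda-lime glass.
Convert each candidate to consistent units, then evaluate M:
  aluminum alloy: σ_y = 381.0 MPa, ρ = 2787 kg/m³
  nylon: σ_y = 50.70 MPa, ρ = 1130 kg/m³
  soda-lime glass: σ_y = 45.60 MPa, ρ = 2510 kg/m³
  aluminum alloy: M = 7.00×10⁻³
  nylon: M = 6.30×10⁻³
  soda-lime glass: M = 2.69×10⁻³
Highest index: aluminum alloy.

aluminum alloy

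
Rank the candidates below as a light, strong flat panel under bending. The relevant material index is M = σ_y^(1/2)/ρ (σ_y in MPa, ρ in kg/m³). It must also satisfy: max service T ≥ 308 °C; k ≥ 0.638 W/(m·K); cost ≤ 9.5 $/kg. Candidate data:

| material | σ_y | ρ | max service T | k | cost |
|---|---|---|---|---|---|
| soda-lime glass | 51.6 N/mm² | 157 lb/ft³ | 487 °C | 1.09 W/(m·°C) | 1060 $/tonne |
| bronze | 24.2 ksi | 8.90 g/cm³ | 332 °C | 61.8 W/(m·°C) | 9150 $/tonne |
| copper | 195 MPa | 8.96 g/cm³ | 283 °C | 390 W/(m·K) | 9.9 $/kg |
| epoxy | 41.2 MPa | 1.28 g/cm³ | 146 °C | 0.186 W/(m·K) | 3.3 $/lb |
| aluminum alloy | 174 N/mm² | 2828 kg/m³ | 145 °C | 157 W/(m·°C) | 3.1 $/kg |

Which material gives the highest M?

Screen on constraints: max service T ≥ 308 °C; k ≥ 0.638 W/(m·K); cost ≤ 9.5 $/kg. Survivors: soda-lime glass, bronze.
In SI units:
  soda-lime glass: σ_y = 51.60 MPa, ρ = 2515 kg/m³
  bronze: σ_y = 166.9 MPa, ρ = 8900 kg/m³
  soda-lime glass: M = 2.86×10⁻³
  bronze: M = 1.45×10⁻³
Soda-lime glass has the largest M.

soda-lime glass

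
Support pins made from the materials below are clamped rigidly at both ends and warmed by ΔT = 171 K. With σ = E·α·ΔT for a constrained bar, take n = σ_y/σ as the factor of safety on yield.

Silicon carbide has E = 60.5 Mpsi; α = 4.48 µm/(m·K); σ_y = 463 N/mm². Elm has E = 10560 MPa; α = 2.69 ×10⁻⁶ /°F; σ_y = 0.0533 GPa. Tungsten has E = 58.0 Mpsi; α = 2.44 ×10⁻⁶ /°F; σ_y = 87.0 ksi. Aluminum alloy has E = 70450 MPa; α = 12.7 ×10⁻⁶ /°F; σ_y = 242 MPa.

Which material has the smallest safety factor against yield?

Per material, after unit conversion:
  silicon carbide: E = 417.1, α = 4.48, σ_y = 463.0 → σ = 320 MPa, n = 1.45
  elm: E = 10.56, α = 4.84, σ_y = 53.30 → σ = 8.74 MPa, n = 6.10
  tungsten: E = 399.9, α = 4.39, σ_y = 599.8 → σ = 300 MPa, n = 2.00
  aluminum alloy: E = 70.45, α = 22.9, σ_y = 242.0 → σ = 275 MPa, n = 0.879
The minimum is aluminum alloy at n = 0.879.

aluminum alloy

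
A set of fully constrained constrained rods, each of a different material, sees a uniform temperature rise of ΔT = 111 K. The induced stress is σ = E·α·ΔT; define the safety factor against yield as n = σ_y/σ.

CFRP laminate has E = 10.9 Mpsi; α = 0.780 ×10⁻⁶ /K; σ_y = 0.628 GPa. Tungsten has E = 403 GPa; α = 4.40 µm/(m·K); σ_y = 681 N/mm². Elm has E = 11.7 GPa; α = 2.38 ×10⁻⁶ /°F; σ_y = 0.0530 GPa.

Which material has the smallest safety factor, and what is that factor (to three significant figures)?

tungsten, n = 3.46

In consistent units (E in GPa, α in ×10⁻⁶/K, σ_y in MPa):
  CFRP laminate: E = 75.15, α = 0.780, σ_y = 628.0 → σ = 6.51 MPa, n = 96.5
  tungsten: E = 403.0, α = 4.40, σ_y = 681.0 → σ = 197 MPa, n = 3.46
  elm: E = 11.70, α = 4.28, σ_y = 53.00 → σ = 5.56 MPa, n = 9.53
The minimum is tungsten at n = 3.46.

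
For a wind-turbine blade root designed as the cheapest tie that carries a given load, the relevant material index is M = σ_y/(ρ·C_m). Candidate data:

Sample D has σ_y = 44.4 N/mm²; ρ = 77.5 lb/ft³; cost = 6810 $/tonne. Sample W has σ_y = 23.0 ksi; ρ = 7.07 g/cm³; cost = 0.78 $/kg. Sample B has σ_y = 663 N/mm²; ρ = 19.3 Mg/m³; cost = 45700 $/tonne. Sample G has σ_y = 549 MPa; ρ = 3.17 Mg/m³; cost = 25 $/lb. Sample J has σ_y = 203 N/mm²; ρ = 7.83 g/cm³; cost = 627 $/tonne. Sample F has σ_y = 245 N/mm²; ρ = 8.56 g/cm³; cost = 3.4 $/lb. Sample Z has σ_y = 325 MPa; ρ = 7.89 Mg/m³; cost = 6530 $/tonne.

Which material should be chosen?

sample J

Convert each candidate to consistent units, then evaluate M:
  sample D: σ_y = 44.40 MPa, ρ = 1241 kg/m³, cost = 6.810 $/kg
  sample W: σ_y = 158.6 MPa, ρ = 7070 kg/m³, cost = 0.7800 $/kg
  sample B: σ_y = 663.0 MPa, ρ = 19300 kg/m³, cost = 45.70 $/kg
  sample G: σ_y = 549.0 MPa, ρ = 3170 kg/m³, cost = 55.11 $/kg
  sample J: σ_y = 203.0 MPa, ρ = 7830 kg/m³, cost = 0.6270 $/kg
  sample F: σ_y = 245.0 MPa, ρ = 8560 kg/m³, cost = 7.496 $/kg
  sample Z: σ_y = 325.0 MPa, ρ = 7890 kg/m³, cost = 6.530 $/kg
  sample J: M = 41.3 kN·m per $
  sample W: M = 28.8 kN·m per $
  sample Z: M = 6.31 kN·m per $
  sample D: M = 5.25 kN·m per $
  sample F: M = 3.82 kN·m per $
  sample G: M = 3.14 kN·m per $
  sample B: M = 0.752 kN·m per $
Sample J has the largest M.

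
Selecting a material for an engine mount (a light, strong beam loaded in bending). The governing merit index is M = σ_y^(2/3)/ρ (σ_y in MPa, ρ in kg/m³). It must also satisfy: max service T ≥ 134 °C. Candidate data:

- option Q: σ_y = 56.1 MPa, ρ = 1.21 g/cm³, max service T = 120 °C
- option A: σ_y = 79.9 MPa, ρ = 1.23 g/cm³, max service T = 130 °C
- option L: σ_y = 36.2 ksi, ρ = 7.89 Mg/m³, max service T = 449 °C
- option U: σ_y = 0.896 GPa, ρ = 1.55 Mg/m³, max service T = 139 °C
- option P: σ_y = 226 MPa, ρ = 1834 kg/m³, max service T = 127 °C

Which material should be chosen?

option U

Screen on constraints: max service T ≥ 134 °C. Survivors: option L, option U.
In SI units:
  option L: σ_y = 249.6 MPa, ρ = 7890 kg/m³
  option U: σ_y = 896.0 MPa, ρ = 1550 kg/m³
  option U: M = 60.0×10⁻³
  option L: M = 5.02×10⁻³
The maximum is for option U.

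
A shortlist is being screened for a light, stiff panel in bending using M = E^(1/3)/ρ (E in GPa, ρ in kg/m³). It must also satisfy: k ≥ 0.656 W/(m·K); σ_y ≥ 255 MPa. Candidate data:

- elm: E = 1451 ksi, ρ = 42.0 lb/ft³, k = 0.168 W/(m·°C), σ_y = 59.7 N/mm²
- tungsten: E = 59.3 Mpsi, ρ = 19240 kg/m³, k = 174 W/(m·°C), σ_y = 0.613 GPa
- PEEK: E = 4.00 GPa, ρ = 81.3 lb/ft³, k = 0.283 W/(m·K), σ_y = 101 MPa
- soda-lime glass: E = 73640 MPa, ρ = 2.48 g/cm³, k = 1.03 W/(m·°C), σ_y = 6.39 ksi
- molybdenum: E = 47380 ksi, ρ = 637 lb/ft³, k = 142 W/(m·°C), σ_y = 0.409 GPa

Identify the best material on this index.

molybdenum

Screen on constraints: k ≥ 0.656 W/(m·K); σ_y ≥ 255 MPa. Survivors: tungsten, molybdenum.
Putting every candidate on a common basis:
  tungsten: E = 408.9 GPa, ρ = 19240 kg/m³
  molybdenum: E = 326.7 GPa, ρ = 10200 kg/m³
  molybdenum: M = 0.675×10⁻³
  tungsten: M = 0.386×10⁻³
Highest index: molybdenum.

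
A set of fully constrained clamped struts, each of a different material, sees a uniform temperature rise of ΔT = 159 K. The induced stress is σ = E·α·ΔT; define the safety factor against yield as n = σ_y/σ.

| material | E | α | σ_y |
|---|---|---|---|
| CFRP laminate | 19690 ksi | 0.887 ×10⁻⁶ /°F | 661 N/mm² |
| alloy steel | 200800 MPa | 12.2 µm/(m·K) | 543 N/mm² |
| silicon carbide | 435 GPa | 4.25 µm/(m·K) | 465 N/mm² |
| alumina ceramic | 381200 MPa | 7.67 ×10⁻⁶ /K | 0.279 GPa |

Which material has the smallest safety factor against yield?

alumina ceramic

Converting E to GPa, α to ×10⁻⁶/K, σ_y to MPa, then σ and n for each:
  CFRP laminate: E = 135.8, α = 1.60, σ_y = 661.0 → σ = 34.5 MPa, n = 19.2
  alloy steel: E = 200.8, α = 12.2, σ_y = 543.0 → σ = 390 MPa, n = 1.39
  silicon carbide: E = 435.0, α = 4.25, σ_y = 465.0 → σ = 294 MPa, n = 1.58
  alumina ceramic: E = 381.2, α = 7.67, σ_y = 279.0 → σ = 465 MPa, n = 0.600
Smallest n: alumina ceramic with n = 0.600.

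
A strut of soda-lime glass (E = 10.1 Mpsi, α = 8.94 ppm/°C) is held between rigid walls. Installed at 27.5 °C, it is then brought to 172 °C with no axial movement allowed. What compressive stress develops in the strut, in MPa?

E = 10.1 Mpsi = 69.64 GPa.
ΔT = 144.5 K. Constrained thermal stress σ = E·α·ΔT = 69.64×10³ MPa × 8.94×10⁻⁶ × 144.5 = 90.0 MPa (compressive).

90.0 MPa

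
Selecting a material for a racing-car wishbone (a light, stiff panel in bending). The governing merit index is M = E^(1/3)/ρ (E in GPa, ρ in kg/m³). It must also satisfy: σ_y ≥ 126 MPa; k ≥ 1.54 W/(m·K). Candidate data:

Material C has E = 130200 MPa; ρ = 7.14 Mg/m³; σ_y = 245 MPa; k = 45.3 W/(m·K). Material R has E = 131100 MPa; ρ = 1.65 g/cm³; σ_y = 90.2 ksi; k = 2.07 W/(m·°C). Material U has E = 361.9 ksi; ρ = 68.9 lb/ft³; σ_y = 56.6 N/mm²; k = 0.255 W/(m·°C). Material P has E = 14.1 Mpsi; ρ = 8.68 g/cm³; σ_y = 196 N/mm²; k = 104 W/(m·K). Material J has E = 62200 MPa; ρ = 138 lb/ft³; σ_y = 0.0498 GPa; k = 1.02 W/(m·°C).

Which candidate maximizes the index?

Screen on constraints: σ_y ≥ 126 MPa; k ≥ 1.54 W/(m·K). Survivors: material C, material R, material P.
After converting to SI:
  material C: E = 130.2 GPa, ρ = 7140 kg/m³
  material R: E = 131.1 GPa, ρ = 1650 kg/m³
  material P: E = 97.22 GPa, ρ = 8680 kg/m³
  material R: M = 3.08×10⁻³
  material C: M = 0.710×10⁻³
  material P: M = 0.530×10⁻³
Highest index: material R.

material R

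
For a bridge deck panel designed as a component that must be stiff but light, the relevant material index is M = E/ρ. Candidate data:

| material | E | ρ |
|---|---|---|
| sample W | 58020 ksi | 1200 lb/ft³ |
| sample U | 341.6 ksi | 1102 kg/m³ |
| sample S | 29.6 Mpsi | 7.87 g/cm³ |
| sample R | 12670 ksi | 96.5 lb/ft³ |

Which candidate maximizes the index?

sample R

In SI units:
  sample W: E = 400.0 GPa, ρ = 19220 kg/m³
  sample U: E = 2.355 GPa, ρ = 1102 kg/m³
  sample S: E = 204.1 GPa, ρ = 7870 kg/m³
  sample R: E = 87.36 GPa, ρ = 1546 kg/m³
  sample R: M = 56.5 MN·m/kg
  sample S: M = 25.9 MN·m/kg
  sample W: M = 20.8 MN·m/kg
  sample U: M = 2.14 MN·m/kg
Sample R ranks first.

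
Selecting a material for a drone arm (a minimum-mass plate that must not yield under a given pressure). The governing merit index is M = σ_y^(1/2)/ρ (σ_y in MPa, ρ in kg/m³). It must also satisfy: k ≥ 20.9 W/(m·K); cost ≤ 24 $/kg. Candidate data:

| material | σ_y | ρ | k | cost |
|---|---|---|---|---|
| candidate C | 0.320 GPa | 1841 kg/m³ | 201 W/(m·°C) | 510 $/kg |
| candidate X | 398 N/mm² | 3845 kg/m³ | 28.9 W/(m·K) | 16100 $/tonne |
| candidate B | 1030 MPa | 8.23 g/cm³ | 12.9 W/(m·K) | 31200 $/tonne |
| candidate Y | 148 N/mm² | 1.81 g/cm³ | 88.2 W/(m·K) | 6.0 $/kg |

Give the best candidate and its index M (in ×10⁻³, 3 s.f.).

Screen on constraints: k ≥ 20.9 W/(m·K); cost ≤ 24 $/kg. Survivors: candidate X, candidate Y.
After converting to SI:
  candidate X: σ_y = 398.0 MPa, ρ = 3845 kg/m³
  candidate Y: σ_y = 148.0 MPa, ρ = 1810 kg/m³
  candidate Y: M = 6.72×10⁻³
  candidate X: M = 5.19×10⁻³
The maximum is for candidate Y.

candidate Y, M = 6.72×10⁻³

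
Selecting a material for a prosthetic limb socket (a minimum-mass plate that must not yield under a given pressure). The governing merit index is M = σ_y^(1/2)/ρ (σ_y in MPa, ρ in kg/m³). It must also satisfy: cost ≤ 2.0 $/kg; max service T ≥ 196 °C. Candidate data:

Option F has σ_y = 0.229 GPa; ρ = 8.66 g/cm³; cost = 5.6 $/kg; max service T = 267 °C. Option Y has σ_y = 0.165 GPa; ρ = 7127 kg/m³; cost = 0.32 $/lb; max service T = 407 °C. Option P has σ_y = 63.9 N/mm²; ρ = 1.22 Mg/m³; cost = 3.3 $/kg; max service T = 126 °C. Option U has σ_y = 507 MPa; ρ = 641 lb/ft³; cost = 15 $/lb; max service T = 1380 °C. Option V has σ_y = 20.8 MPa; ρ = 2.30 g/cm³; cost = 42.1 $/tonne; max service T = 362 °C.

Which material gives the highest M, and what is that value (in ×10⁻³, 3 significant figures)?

Screen on constraints: cost ≤ 2.0 $/kg; max service T ≥ 196 °C. Survivors: option Y, option V.
Putting every candidate on a common basis:
  option Y: σ_y = 165.0 MPa, ρ = 7127 kg/m³
  option V: σ_y = 20.80 MPa, ρ = 2300 kg/m³
  option V: M = 1.98×10⁻³
  option Y: M = 1.80×10⁻³
The maximum is for option V.

option V, M = 1.98×10⁻³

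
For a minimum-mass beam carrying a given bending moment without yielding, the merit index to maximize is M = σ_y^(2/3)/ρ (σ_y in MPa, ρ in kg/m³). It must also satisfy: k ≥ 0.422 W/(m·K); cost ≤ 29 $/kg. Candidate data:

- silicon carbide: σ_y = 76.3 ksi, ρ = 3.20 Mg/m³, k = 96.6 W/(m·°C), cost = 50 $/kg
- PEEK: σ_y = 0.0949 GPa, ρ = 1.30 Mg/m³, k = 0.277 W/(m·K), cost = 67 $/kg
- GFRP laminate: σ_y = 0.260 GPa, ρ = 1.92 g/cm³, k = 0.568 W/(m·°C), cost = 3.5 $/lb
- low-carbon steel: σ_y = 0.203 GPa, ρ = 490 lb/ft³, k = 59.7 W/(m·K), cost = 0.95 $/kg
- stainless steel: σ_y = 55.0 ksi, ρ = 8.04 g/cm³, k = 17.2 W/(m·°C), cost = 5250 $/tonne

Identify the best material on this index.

Screen on constraints: k ≥ 0.422 W/(m·K); cost ≤ 29 $/kg. Survivors: GFRP laminate, low-carbon steel, stainless steel.
In SI units:
  GFRP laminate: σ_y = 260.0 MPa, ρ = 1920 kg/m³
  low-carbon steel: σ_y = 203.0 MPa, ρ = 7849 kg/m³
  stainless steel: σ_y = 379.2 MPa, ρ = 8040 kg/m³
  GFRP laminate: M = 21.2×10⁻³
  stainless steel: M = 6.52×10⁻³
  low-carbon steel: M = 4.40×10⁻³
Highest index: GFRP laminate.

GFRP laminate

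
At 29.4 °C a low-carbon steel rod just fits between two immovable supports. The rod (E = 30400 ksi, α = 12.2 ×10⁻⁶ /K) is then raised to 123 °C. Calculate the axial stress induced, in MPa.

E = 30400 ksi = 209.6 GPa.
ΔT = 93.60 K. Constrained thermal stress σ = E·α·ΔT = 209.6×10³ MPa × 12.2×10⁻⁶ × 93.60 = 239 MPa (compressive).

239 MPa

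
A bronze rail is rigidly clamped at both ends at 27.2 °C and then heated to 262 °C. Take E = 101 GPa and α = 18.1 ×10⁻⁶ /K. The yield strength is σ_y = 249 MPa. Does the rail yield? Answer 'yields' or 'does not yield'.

yields

ΔT = 234.8 K. Constrained thermal stress σ = E·α·ΔT = 101.0×10³ MPa × 18.1×10⁻⁶ × 234.8 = 429 MPa (compressive).
Compare to σ_y = 249 MPa: σ ≥ σ_y, so it yields.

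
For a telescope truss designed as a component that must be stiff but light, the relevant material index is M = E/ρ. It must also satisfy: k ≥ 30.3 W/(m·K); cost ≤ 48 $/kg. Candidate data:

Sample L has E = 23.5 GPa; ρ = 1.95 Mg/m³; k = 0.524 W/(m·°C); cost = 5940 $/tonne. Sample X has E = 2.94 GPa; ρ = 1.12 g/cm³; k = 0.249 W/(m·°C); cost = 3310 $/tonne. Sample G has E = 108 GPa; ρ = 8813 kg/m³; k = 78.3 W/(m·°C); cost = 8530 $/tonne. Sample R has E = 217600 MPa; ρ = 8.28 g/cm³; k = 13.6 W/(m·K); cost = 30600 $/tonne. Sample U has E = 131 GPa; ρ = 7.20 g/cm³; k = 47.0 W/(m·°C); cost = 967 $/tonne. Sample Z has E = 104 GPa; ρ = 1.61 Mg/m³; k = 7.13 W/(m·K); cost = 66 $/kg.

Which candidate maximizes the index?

sample U

Screen on constraints: k ≥ 30.3 W/(m·K); cost ≤ 48 $/kg. Survivors: sample G, sample U.
After converting to SI:
  sample G: E = 108.0 GPa, ρ = 8813 kg/m³
  sample U: E = 131.0 GPa, ρ = 7200 kg/m³
  sample U: M = 18.2 MN·m/kg
  sample G: M = 12.3 MN·m/kg
Sample U ranks first.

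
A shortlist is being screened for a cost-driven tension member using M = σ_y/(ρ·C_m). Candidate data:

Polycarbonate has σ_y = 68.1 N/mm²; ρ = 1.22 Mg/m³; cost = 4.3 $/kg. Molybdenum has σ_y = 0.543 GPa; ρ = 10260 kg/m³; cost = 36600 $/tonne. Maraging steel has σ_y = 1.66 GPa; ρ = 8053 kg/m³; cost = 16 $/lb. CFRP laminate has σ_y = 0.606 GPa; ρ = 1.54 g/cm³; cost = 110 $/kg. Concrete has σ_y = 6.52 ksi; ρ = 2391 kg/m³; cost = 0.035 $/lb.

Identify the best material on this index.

After converting to SI:
  polycarbonate: σ_y = 68.10 MPa, ρ = 1220 kg/m³, cost = 4.300 $/kg
  molybdenum: σ_y = 543.0 MPa, ρ = 10260 kg/m³, cost = 36.60 $/kg
  maraging steel: σ_y = 1660 MPa, ρ = 8053 kg/m³, cost = 35.27 $/kg
  CFRP laminate: σ_y = 606.0 MPa, ρ = 1540 kg/m³, cost = 110.0 $/kg
  concrete: σ_y = 44.95 MPa, ρ = 2391 kg/m³, cost = 0.07716 $/kg
  concrete: M = 244 kN·m per $
  polycarbonate: M = 13.0 kN·m per $
  maraging steel: M = 5.84 kN·m per $
  CFRP laminate: M = 3.58 kN·m per $
  molybdenum: M = 1.45 kN·m per $
Concrete ranks first.

concrete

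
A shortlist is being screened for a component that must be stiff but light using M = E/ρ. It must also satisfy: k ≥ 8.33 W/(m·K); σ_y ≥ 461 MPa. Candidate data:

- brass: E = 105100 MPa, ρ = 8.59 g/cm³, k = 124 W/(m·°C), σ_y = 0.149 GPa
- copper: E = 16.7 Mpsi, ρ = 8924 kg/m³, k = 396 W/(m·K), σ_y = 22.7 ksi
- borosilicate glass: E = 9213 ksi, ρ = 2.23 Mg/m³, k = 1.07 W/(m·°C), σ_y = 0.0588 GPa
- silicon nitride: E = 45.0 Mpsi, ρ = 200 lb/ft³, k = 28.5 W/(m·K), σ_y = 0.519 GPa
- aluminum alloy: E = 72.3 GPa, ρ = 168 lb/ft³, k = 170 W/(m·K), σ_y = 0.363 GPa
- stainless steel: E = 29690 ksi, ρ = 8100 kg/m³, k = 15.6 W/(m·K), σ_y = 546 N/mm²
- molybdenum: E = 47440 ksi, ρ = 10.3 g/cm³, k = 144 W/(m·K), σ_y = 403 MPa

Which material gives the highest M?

silicon nitride

Screen on constraints: k ≥ 8.33 W/(m·K); σ_y ≥ 461 MPa. Survivors: silicon nitride, stainless steel.
Normalizing units and computing the index:
  silicon nitride: E = 310.3 GPa, ρ = 3204 kg/m³
  stainless steel: E = 204.7 GPa, ρ = 8100 kg/m³
  silicon nitride: M = 96.8 MN·m/kg
  stainless steel: M = 25.3 MN·m/kg
Silicon nitride has the largest M.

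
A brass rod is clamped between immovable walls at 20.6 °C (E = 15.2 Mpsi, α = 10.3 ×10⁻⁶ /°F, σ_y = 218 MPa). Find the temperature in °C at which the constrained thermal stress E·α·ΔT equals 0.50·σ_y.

76.7 °C

E = 15.2 Mpsi = 104.8 GPa.
α = 10.3×10⁻⁶/°F × 9/5 = 18.5×10⁻⁶/K.
E·α·ΔT = 109.0 MPa ⇒ ΔT = 109.0 / (104.8×10³ × 18.5×10⁻⁶) = 56.10 K.
T = 20.6 + 56.10 = 76.70 °C.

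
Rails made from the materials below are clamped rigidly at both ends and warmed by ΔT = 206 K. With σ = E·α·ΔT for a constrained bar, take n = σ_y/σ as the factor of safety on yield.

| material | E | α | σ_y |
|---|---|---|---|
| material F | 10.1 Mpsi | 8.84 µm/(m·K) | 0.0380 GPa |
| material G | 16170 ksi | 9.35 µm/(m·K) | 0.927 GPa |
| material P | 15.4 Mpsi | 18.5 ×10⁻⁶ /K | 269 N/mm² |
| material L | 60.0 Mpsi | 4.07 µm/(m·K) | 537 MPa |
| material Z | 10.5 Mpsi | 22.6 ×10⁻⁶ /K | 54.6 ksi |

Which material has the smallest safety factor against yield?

With everything in SI (GPa, ×10⁻⁶/K, MPa):
  material F: E = 69.64, α = 8.84, σ_y = 38.00 → σ = 127 MPa, n = 0.300
  material G: E = 111.5, α = 9.35, σ_y = 927.0 → σ = 215 MPa, n = 4.32
  material P: E = 106.2, α = 18.5, σ_y = 269.0 → σ = 405 MPa, n = 0.665
  material L: E = 413.7, α = 4.07, σ_y = 537.0 → σ = 347 MPa, n = 1.55
  material Z: E = 72.39, α = 22.6, σ_y = 376.5 → σ = 337 MPa, n = 1.12
Smallest n: material F with n = 0.300.

material F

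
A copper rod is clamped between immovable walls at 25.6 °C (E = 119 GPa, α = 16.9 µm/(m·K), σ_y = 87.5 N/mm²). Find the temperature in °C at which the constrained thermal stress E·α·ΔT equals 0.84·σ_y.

σ_y = 87.5 N/mm² = 87.50 MPa.
E·α·ΔT = 73.50 MPa ⇒ ΔT = 73.50 / (119.0×10³ × 16.9×10⁻⁶) = 36.55 K.
T = 25.6 + 36.55 = 62.15 °C.

62.1 °C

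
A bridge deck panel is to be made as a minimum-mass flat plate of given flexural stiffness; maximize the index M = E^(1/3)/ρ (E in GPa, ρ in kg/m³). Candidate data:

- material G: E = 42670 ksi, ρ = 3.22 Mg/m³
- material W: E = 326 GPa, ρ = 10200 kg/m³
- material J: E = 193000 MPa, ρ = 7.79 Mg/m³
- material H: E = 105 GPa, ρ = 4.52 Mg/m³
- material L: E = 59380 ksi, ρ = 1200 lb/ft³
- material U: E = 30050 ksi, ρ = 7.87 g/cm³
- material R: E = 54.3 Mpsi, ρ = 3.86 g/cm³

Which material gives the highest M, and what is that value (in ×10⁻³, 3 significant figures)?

In SI units:
  material G: E = 294.2 GPa, ρ = 3220 kg/m³
  material W: E = 326.0 GPa, ρ = 10200 kg/m³
  material J: E = 193.0 GPa, ρ = 7790 kg/m³
  material H: E = 105.0 GPa, ρ = 4520 kg/m³
  material L: E = 409.4 GPa, ρ = 19220 kg/m³
  material U: E = 207.2 GPa, ρ = 7870 kg/m³
  material R: E = 374.4 GPa, ρ = 3860 kg/m³
  material G: M = 2.07×10⁻³
  material R: M = 1.87×10⁻³
  material H: M = 1.04×10⁻³
  material U: M = 0.752×10⁻³
  material J: M = 0.742×10⁻³
  material W: M = 0.675×10⁻³
  material L: M = 0.386×10⁻³
Highest index: material G.

material G, M = 2.07×10⁻³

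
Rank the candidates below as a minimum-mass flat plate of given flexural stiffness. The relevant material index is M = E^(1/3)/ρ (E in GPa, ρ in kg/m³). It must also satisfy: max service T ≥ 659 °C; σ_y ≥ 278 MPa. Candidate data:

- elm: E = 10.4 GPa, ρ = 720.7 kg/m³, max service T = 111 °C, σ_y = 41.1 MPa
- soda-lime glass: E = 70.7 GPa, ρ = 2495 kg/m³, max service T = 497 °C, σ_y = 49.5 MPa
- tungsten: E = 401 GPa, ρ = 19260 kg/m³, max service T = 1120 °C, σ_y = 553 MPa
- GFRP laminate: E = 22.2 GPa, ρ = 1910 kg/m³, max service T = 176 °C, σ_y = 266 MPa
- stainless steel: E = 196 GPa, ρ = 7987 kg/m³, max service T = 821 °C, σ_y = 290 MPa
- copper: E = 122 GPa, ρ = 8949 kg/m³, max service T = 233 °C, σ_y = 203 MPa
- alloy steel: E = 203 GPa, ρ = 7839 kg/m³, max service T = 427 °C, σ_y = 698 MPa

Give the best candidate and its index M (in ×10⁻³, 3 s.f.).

Screen on constraints: max service T ≥ 659 °C; σ_y ≥ 278 MPa. Survivors: tungsten, stainless steel.
Evaluate M for each candidate:
  stainless steel: M = 0.727×10⁻³
  tungsten: M = 0.383×10⁻³
Highest index: stainless steel.

stainless steel, M = 0.727×10⁻³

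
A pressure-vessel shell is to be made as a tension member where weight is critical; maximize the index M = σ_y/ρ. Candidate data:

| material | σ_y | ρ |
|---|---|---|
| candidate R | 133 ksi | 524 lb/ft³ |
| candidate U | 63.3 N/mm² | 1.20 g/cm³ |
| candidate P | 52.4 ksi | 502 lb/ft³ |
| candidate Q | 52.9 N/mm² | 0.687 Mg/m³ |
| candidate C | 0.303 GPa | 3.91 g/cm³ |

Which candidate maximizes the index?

candidate R

Normalizing units and computing the index:
  candidate R: σ_y = 917.0 MPa, ρ = 8394 kg/m³
  candidate U: σ_y = 63.30 MPa, ρ = 1200 kg/m³
  candidate P: σ_y = 361.3 MPa, ρ = 8041 kg/m³
  candidate Q: σ_y = 52.90 MPa, ρ = 687.0 kg/m³
  candidate C: σ_y = 303.0 MPa, ρ = 3910 kg/m³
  candidate R: M = 109 kN·m/kg
  candidate C: M = 77.5 kN·m/kg
  candidate Q: M = 77.0 kN·m/kg
  candidate U: M = 52.8 kN·m/kg
  candidate P: M = 44.9 kN·m/kg
The maximum is for candidate R.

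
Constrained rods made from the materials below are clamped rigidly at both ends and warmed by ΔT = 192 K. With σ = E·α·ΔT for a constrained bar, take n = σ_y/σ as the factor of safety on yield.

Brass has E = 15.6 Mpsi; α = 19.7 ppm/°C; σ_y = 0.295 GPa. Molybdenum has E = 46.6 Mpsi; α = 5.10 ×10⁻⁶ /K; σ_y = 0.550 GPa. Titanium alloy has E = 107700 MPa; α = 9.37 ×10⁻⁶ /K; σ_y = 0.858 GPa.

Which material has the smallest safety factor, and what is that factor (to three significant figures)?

Per material, after unit conversion:
  brass: E = 107.6, α = 19.7, σ_y = 295.0 → σ = 407 MPa, n = 0.725
  molybdenum: E = 321.3, α = 5.10, σ_y = 550.0 → σ = 315 MPa, n = 1.75
  titanium alloy: E = 107.7, α = 9.37, σ_y = 858.0 → σ = 194 MPa, n = 4.43
The minimum is brass at n = 0.725.

brass, n = 0.725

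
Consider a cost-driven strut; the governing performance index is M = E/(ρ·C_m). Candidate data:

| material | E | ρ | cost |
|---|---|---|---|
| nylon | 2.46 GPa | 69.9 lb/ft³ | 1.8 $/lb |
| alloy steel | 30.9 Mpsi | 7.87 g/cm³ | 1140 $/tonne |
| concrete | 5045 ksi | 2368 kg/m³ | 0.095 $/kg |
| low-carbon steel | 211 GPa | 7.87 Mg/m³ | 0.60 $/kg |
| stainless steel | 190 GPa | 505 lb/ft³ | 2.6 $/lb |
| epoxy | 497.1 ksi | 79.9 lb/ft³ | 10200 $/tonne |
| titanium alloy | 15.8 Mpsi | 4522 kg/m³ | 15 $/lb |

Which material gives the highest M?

concrete

After converting to SI:
  nylon: E = 2.460 GPa, ρ = 1120 kg/m³, cost = 3.968 $/kg
  alloy steel: E = 213.0 GPa, ρ = 7870 kg/m³, cost = 1.140 $/kg
  concrete: E = 34.78 GPa, ρ = 2368 kg/m³, cost = 0.09500 $/kg
  low-carbon steel: E = 211.0 GPa, ρ = 7870 kg/m³, cost = 0.6000 $/kg
  stainless steel: E = 190.0 GPa, ρ = 8089 kg/m³, cost = 5.732 $/kg
  epoxy: E = 3.427 GPa, ρ = 1280 kg/m³, cost = 10.20 $/kg
  titanium alloy: E = 108.9 GPa, ρ = 4522 kg/m³, cost = 33.07 $/kg
  concrete: M = 155 MN·m per $
  low-carbon steel: M = 44.7 MN·m per $
  alloy steel: M = 23.7 MN·m per $
  stainless steel: M = 4.10 MN·m per $
  titanium alloy: M = 0.728 MN·m per $
  nylon: M = 0.554 MN·m per $
  epoxy: M = 0.263 MN·m per $
Concrete ranks first.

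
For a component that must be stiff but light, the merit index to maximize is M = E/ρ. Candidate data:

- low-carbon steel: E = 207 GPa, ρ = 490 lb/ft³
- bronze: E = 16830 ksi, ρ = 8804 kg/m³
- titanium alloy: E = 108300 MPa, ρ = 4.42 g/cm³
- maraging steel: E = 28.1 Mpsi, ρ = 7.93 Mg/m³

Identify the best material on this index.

low-carbon steel

After converting to SI:
  low-carbon steel: E = 207.0 GPa, ρ = 7849 kg/m³
  bronze: E = 116.0 GPa, ρ = 8804 kg/m³
  titanium alloy: E = 108.3 GPa, ρ = 4420 kg/m³
  maraging steel: E = 193.7 GPa, ρ = 7930 kg/m³
  low-carbon steel: M = 26.4 MN·m/kg
  titanium alloy: M = 24.5 MN·m/kg
  maraging steel: M = 24.4 MN·m/kg
  bronze: M = 13.2 MN·m/kg
The maximum is for low-carbon steel.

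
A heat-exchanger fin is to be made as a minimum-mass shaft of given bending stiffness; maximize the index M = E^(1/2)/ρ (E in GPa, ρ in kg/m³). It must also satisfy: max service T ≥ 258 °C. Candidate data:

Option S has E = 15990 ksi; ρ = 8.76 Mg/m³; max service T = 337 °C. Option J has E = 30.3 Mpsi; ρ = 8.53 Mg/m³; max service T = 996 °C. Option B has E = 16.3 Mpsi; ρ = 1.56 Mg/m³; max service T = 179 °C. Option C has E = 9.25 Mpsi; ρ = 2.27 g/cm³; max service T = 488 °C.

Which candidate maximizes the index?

Screen on constraints: max service T ≥ 258 °C. Survivors: option S, option J, option C.
In SI units:
  option S: E = 110.2 GPa, ρ = 8760 kg/m³
  option J: E = 208.9 GPa, ρ = 8530 kg/m³
  option C: E = 63.78 GPa, ρ = 2270 kg/m³
  option C: M = 3.52×10⁻³
  option J: M = 1.69×10⁻³
  option S: M = 1.20×10⁻³
Option C has the largest M.

option C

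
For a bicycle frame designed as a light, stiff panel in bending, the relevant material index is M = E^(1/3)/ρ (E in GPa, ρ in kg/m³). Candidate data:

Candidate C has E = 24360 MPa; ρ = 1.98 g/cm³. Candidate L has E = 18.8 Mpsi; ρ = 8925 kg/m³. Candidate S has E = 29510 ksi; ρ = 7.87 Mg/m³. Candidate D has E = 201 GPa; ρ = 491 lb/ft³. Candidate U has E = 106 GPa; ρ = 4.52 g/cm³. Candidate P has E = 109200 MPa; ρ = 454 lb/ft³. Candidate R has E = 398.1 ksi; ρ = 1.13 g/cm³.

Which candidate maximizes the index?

candidate C

After converting to SI:
  candidate C: E = 24.36 GPa, ρ = 1980 kg/m³
  candidate L: E = 129.6 GPa, ρ = 8925 kg/m³
  candidate S: E = 203.5 GPa, ρ = 7870 kg/m³
  candidate D: E = 201.0 GPa, ρ = 7865 kg/m³
  candidate U: E = 106.0 GPa, ρ = 4520 kg/m³
  candidate P: E = 109.2 GPa, ρ = 7272 kg/m³
  candidate R: E = 2.745 GPa, ρ = 1130 kg/m³
  candidate C: M = 1.46×10⁻³
  candidate R: M = 1.24×10⁻³
  candidate U: M = 1.05×10⁻³
  candidate S: M = 0.747×10⁻³
  candidate D: M = 0.745×10⁻³
  candidate P: M = 0.657×10⁻³
  candidate L: M = 0.567×10⁻³
Candidate C ranks first.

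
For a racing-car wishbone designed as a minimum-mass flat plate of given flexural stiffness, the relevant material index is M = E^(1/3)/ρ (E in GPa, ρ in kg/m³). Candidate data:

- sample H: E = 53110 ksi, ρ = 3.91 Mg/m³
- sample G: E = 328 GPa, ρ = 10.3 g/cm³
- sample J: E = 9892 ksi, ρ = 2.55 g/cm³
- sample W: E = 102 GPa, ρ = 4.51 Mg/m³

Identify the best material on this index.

Normalizing units and computing the index:
  sample H: E = 366.2 GPa, ρ = 3910 kg/m³
  sample G: E = 328.0 GPa, ρ = 10300 kg/m³
  sample J: E = 68.20 GPa, ρ = 2550 kg/m³
  sample W: E = 102.0 GPa, ρ = 4510 kg/m³
  sample H: M = 1.83×10⁻³
  sample J: M = 1.60×10⁻³
  sample W: M = 1.04×10⁻³
  sample G: M = 0.670×10⁻³
The maximum is for sample H.

sample H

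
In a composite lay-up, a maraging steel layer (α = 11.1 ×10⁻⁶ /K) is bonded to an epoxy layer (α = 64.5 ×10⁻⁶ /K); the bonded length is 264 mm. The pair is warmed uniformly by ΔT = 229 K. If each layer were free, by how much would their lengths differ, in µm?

Δα = |11.1 − 64.5|×10⁻⁶/K = 53.4×10⁻⁶/K.
ΔL_mismatch = Δα·L·ΔT = 53.4×10⁻⁶ × 264.0 mm × 229.0 K = 3230 µm.

3230 µm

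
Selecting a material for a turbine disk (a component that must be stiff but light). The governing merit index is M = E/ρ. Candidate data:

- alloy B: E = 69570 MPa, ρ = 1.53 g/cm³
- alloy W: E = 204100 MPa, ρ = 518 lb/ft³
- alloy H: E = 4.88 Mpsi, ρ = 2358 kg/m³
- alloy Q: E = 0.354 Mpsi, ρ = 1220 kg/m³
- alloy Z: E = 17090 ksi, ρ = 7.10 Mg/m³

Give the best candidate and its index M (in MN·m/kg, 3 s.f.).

alloy B, M = 45.5 MN·m/kg

Normalizing units and computing the index:
  alloy B: E = 69.57 GPa, ρ = 1530 kg/m³
  alloy W: E = 204.1 GPa, ρ = 8298 kg/m³
  alloy H: E = 33.65 GPa, ρ = 2358 kg/m³
  alloy Q: E = 2.441 GPa, ρ = 1220 kg/m³
  alloy Z: E = 117.8 GPa, ρ = 7100 kg/m³
  alloy B: M = 45.5 MN·m/kg
  alloy W: M = 24.6 MN·m/kg
  alloy Z: M = 16.6 MN·m/kg
  alloy H: M = 14.3 MN·m/kg
  alloy Q: M = 2.00 MN·m/kg
Highest index: alloy B.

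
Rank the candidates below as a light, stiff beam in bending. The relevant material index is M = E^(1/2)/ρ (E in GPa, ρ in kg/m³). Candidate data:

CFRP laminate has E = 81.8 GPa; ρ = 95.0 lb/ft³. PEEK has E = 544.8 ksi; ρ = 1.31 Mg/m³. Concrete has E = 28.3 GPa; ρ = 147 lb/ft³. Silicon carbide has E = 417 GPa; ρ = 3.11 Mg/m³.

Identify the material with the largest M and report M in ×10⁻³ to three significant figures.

Putting every candidate on a common basis:
  CFRP laminate: E = 81.80 GPa, ρ = 1522 kg/m³
  PEEK: E = 3.756 GPa, ρ = 1310 kg/m³
  concrete: E = 28.30 GPa, ρ = 2355 kg/m³
  silicon carbide: E = 417.0 GPa, ρ = 3110 kg/m³
  silicon carbide: M = 6.57×10⁻³
  CFRP laminate: M = 5.94×10⁻³
  concrete: M = 2.26×10⁻³
  PEEK: M = 1.48×10⁻³
Silicon carbide ranks first.

silicon carbide, M = 6.57×10⁻³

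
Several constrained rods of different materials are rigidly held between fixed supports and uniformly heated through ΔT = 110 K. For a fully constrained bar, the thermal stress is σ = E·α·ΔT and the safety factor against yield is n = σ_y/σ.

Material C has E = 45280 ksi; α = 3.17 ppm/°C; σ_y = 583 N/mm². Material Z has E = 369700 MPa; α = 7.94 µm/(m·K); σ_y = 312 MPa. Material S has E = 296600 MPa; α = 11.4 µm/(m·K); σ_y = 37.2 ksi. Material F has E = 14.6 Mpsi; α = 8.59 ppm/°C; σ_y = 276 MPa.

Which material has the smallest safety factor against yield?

In consistent units (E in GPa, α in ×10⁻⁶/K, σ_y in MPa):
  material C: E = 312.2, α = 3.17, σ_y = 583.0 → σ = 109 MPa, n = 5.36
  material Z: E = 369.7, α = 7.94, σ_y = 312.0 → σ = 323 MPa, n = 0.966
  material S: E = 296.6, α = 11.4, σ_y = 256.5 → σ = 372 MPa, n = 0.690
  material F: E = 100.7, α = 8.59, σ_y = 276.0 → σ = 95.1 MPa, n = 2.90
The minimum is material S at n = 0.690.

material S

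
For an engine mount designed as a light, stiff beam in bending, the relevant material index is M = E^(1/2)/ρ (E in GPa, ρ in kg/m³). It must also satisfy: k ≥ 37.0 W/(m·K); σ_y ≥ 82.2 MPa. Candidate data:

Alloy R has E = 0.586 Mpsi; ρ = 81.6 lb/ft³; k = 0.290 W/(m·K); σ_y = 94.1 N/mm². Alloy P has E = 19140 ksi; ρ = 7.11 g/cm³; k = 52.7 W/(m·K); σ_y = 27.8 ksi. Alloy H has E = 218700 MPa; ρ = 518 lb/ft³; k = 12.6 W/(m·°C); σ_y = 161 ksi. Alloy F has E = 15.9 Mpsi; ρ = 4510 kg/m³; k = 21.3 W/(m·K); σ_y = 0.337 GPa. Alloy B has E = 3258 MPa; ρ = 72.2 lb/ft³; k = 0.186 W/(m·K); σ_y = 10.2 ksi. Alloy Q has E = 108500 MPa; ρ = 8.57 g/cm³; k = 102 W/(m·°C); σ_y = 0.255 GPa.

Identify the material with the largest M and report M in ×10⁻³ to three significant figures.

alloy P, M = 1.62×10⁻³

Screen on constraints: k ≥ 37.0 W/(m·K); σ_y ≥ 82.2 MPa. Survivors: alloy P, alloy Q.
After converting to SI:
  alloy P: E = 132.0 GPa, ρ = 7110 kg/m³
  alloy Q: E = 108.5 GPa, ρ = 8570 kg/m³
  alloy P: M = 1.62×10⁻³
  alloy Q: M = 1.22×10⁻³
Alloy P has the largest M.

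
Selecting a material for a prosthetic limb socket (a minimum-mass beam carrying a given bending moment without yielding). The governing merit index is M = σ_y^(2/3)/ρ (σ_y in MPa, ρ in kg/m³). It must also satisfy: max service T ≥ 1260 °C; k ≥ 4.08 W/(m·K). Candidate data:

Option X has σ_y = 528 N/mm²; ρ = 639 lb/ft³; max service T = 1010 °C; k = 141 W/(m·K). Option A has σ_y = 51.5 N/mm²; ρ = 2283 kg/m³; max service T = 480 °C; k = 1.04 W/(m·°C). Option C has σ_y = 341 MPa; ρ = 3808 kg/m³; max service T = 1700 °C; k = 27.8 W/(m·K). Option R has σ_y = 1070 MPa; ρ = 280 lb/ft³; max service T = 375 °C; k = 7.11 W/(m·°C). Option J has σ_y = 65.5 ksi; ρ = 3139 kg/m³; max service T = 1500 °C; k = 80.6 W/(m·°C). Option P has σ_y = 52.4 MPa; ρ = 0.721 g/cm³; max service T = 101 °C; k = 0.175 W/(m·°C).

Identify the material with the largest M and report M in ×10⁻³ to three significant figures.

option J, M = 18.8×10⁻³

Screen on constraints: max service T ≥ 1260 °C; k ≥ 4.08 W/(m·K). Survivors: option C, option J.
Normalizing units and computing the index:
  option C: σ_y = 341.0 MPa, ρ = 3808 kg/m³
  option J: σ_y = 451.6 MPa, ρ = 3139 kg/m³
  option J: M = 18.8×10⁻³
  option C: M = 12.8×10⁻³
Option J ranks first.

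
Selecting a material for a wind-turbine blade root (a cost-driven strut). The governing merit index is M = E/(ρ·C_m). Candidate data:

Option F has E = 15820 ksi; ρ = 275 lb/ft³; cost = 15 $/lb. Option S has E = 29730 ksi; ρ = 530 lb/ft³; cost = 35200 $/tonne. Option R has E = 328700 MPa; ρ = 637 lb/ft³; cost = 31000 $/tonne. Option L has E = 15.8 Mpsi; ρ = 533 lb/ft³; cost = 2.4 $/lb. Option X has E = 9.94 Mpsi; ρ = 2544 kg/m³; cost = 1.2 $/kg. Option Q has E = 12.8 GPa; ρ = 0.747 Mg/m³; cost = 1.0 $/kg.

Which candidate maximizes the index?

option X

After converting to SI:
  option F: E = 109.1 GPa, ρ = 4405 kg/m³, cost = 33.07 $/kg
  option S: E = 205.0 GPa, ρ = 8490 kg/m³, cost = 35.20 $/kg
  option R: E = 328.7 GPa, ρ = 10200 kg/m³, cost = 31.00 $/kg
  option L: E = 108.9 GPa, ρ = 8538 kg/m³, cost = 5.291 $/kg
  option X: E = 68.53 GPa, ρ = 2544 kg/m³, cost = 1.200 $/kg
  option Q: E = 12.80 GPa, ρ = 747.0 kg/m³, cost = 1.000 $/kg
  option X: M = 22.4 MN·m per $
  option Q: M = 17.1 MN·m per $
  option L: M = 2.41 MN·m per $
  option R: M = 1.04 MN·m per $
  option F: M = 0.749 MN·m per $
  option S: M = 0.686 MN·m per $
Option X has the largest M.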